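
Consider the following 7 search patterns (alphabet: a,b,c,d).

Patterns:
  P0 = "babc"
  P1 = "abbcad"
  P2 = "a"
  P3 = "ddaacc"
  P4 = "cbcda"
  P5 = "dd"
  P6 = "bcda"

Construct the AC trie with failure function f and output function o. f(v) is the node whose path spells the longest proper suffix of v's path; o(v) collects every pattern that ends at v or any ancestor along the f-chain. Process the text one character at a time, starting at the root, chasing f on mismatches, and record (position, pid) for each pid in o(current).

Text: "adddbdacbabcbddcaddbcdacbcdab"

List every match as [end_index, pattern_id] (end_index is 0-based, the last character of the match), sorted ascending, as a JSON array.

Build:
Trie (insert patterns):
  n0 'ε': a→5 b→1 c→17 d→11
  n1 'b': a→2 c→22
  n2 'ba': b→3
  n3 'bab': c→4
  n4 'babc': ·  ←P0
  n5 'a': b→6  ←P2
  n6 'ab': b→7
  n7 'abb': c→8
  n8 'abbc': a→9
  n9 'abbca': d→10
  n10 'abbcad': ·  ←P1
  n11 'd': d→12
  n12 'dd': a→13  ←P5
  n13 'dda': a→14
  n14 'ddaa': c→15
  n15 'ddaac': c→16
  n16 'ddaacc': ·  ←P3
  n17 'c': b→18
  n18 'cb': c→19
  n19 'cbc': d→20
  n20 'cbcd': a→21
  n21 'cbcda': ·  ←P4
  n22 'bc': d→23
  n23 'bcd': a→24
  n24 'bcda': ·  ←P6

BFS fail/out derivation:
  fail(1) 'b': from fail(0)=0 chase 'b': 0 ⇒ 0;  out=∅∪out(0)=∅
  fail(5) 'a': from fail(0)=0 chase 'a': 0 ⇒ 0;  out={2}∪out(0)={2}
  fail(11) 'd': from fail(0)=0 chase 'd': 0 ⇒ 0;  out=∅∪out(0)=∅
  fail(17) 'c': from fail(0)=0 chase 'c': 0 ⇒ 0;  out=∅∪out(0)=∅
  fail(2) 'ba': from fail(1)=0 chase 'a': 0 ⇒ 5;  out=∅∪out(5)={2}
  fail(6) 'ab': from fail(5)=0 chase 'b': 0 ⇒ 1;  out=∅∪out(1)=∅
  fail(12) 'dd': from fail(11)=0 chase 'd': 0 ⇒ 11;  out={5}∪out(11)={5}
  fail(18) 'cb': from fail(17)=0 chase 'b': 0 ⇒ 1;  out=∅∪out(1)=∅
  fail(22) 'bc': from fail(1)=0 chase 'c': 0 ⇒ 17;  out=∅∪out(17)=∅
  fail(3) 'bab': from fail(2)=5 chase 'b': 5 ⇒ 6;  out=∅∪out(6)=∅
  fail(7) 'abb': from fail(6)=1 chase 'b': 1→0 ⇒ 1;  out=∅∪out(1)=∅
  fail(13) 'dda': from fail(12)=11 chase 'a': 11→0 ⇒ 5;  out=∅∪out(5)={2}
  fail(19) 'cbc': from fail(18)=1 chase 'c': 1 ⇒ 22;  out=∅∪out(22)=∅
  fail(23) 'bcd': from fail(22)=17 chase 'd': 17→0 ⇒ 11;  out=∅∪out(11)=∅
  fail(4) 'babc': from fail(3)=6 chase 'c': 6→1 ⇒ 22;  out={0}∪out(22)={0}
  fail(8) 'abbc': from fail(7)=1 chase 'c': 1 ⇒ 22;  out=∅∪out(22)=∅
  fail(14) 'ddaa': from fail(13)=5 chase 'a': 5→0 ⇒ 5;  out=∅∪out(5)={2}
  fail(20) 'cbcd': from fail(19)=22 chase 'd': 22 ⇒ 23;  out=∅∪out(23)=∅
  fail(24) 'bcda': from fail(23)=11 chase 'a': 11→0 ⇒ 5;  out={6}∪out(5)={2,6}
  fail(9) 'abbca': from fail(8)=22 chase 'a': 22→17→0 ⇒ 5;  out=∅∪out(5)={2}
  fail(15) 'ddaac': from fail(14)=5 chase 'c': 5→0 ⇒ 17;  out=∅∪out(17)=∅
  fail(21) 'cbcda': from fail(20)=23 chase 'a': 23 ⇒ 24;  out={4}∪out(24)={2,4,6}
  fail(10) 'abbcad': from fail(9)=5 chase 'd': 5→0 ⇒ 11;  out={1}∪out(11)={1}
  fail(16) 'ddaacc': from fail(15)=17 chase 'c': 17→0 ⇒ 17;  out={3}∪out(17)={3}

Scan:
i=0 'a': node 0→5  ** P2@[0:0]
i=1 'd': node 5→11 (via fail)
i=2 'd': node 11→12  ** P5@[1:2]
i=3 'd': node 12→12 (via fail)  ** P5@[2:3]
i=4 'b': node 12→1 (via fail)
i=5 'd': node 1→11 (via fail)
i=6 'a': node 11→5 (via fail)  ** P2@[6:6]
i=7 'c': node 5→17 (via fail)
i=8 'b': node 17→18
i=9 'a': node 18→2 (via fail)  ** P2@[9:9]
i=10 'b': node 2→3
i=11 'c': node 3→4  ** P0@[8:11]
i=12 'b': node 4→18 (via fail)
i=13 'd': node 18→11 (via fail)
i=14 'd': node 11→12  ** P5@[13:14]
i=15 'c': node 12→17 (via fail)
i=16 'a': node 17→5 (via fail)  ** P2@[16:16]
i=17 'd': node 5→11 (via fail)
i=18 'd': node 11→12  ** P5@[17:18]
i=19 'b': node 12→1 (via fail)
i=20 'c': node 1→22
i=21 'd': node 22→23
i=22 'a': node 23→24  ** P2@[22:22],P6@[19:22]
i=23 'c': node 24→17 (via fail)
i=24 'b': node 17→18
i=25 'c': node 18→19
i=26 'd': node 19→20
i=27 'a': node 20→21  ** P2@[27:27],P4@[23:27],P6@[24:27]
i=28 'b': node 21→6 (via fail)

Matches: [[0,2],[2,5],[3,5],[6,2],[9,2],[11,0],[14,5],[16,2],[18,5],[22,2],[22,6],[27,2],[27,4],[27,6]]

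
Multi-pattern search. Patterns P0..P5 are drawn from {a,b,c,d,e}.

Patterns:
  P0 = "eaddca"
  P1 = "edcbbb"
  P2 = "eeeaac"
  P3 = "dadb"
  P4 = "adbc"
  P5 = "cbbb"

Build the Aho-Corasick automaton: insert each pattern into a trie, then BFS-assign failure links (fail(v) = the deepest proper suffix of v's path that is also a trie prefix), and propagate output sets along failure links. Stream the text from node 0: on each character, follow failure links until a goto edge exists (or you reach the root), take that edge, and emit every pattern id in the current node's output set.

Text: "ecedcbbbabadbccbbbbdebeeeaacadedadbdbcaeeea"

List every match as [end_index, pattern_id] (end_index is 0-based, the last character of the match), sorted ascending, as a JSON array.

Construct AC machine:
Trie (insert patterns):
  n0 'ε': a→21 c→25 d→17 e→1
  n1 'e': a→2 d→7 e→12
  n2 'ea': d→3
  n3 'ead': d→4
  n4 'eadd': c→5
  n5 'eaddc': a→6
  n6 'eaddca': ·  ←P0
  n7 'ed': c→8
  n8 'edc': b→9
  n9 'edcb': b→10
  n10 'edcbb': b→11
  n11 'edcbbb': ·  ←P1
  n12 'ee': e→13
  n13 'eee': a→14
  n14 'eeea': a→15
  n15 'eeeaa': c→16
  n16 'eeeaac': ·  ←P2
  n17 'd': a→18
  n18 'da': d→19
  n19 'dad': b→20
  n20 'dadb': ·  ←P3
  n21 'a': d→22
  n22 'ad': b→23
  n23 'adb': c→24
  n24 'adbc': ·  ←P4
  n25 'c': b→26
  n26 'cb': b→27
  n27 'cbb': b→28
  n28 'cbbb': ·  ←P5

BFS fail/out derivation:
  n1('e'): parent n0 fail=0; on 'e' 0 → fail=0;  out ∅∪∅=∅
  n17('d'): parent n0 fail=0; on 'd' 0 → fail=0;  out ∅∪∅=∅
  n21('a'): parent n0 fail=0; on 'a' 0 → fail=0;  out ∅∪∅=∅
  n25('c'): parent n0 fail=0; on 'c' 0 → fail=0;  out ∅∪∅=∅
  n2('ea'): parent n1 fail=0; on 'a' 0 → fail=21;  out ∅∪∅=∅
  n7('ed'): parent n1 fail=0; on 'd' 0 → fail=17;  out ∅∪∅=∅
  n12('ee'): parent n1 fail=0; on 'e' 0 → fail=1;  out ∅∪∅=∅
  n18('da'): parent n17 fail=0; on 'a' 0 → fail=21;  out ∅∪∅=∅
  n22('ad'): parent n21 fail=0; on 'd' 0 → fail=17;  out ∅∪∅=∅
  n26('cb'): parent n25 fail=0; on 'b' 0 → fail=0;  out ∅∪∅=∅
  n3('ead'): parent n2 fail=21; on 'd' 21 → fail=22;  out ∅∪∅=∅
  n8('edc'): parent n7 fail=17; on 'c' 17→0 → fail=25;  out ∅∪∅=∅
  n13('eee'): parent n12 fail=1; on 'e' 1 → fail=12;  out ∅∪∅=∅
  n19('dad'): parent n18 fail=21; on 'd' 21 → fail=22;  out ∅∪∅=∅
  n23('adb'): parent n22 fail=17; on 'b' 17→0 → fail=0;  out ∅∪∅=∅
  n27('cbb'): parent n26 fail=0; on 'b' 0 → fail=0;  out ∅∪∅=∅
  n4('eadd'): parent n3 fail=22; on 'd' 22→17→0 → fail=17;  out ∅∪∅=∅
  n9('edcb'): parent n8 fail=25; on 'b' 25 → fail=26;  out ∅∪∅=∅
  n14('eeea'): parent n13 fail=12; on 'a' 12→1 → fail=2;  out ∅∪∅=∅
  n20('dadb'): parent n19 fail=22; on 'b' 22 → fail=23;  out {3}∪∅={3}
  n24('adbc'): parent n23 fail=0; on 'c' 0 → fail=25;  out {4}∪∅={4}
  n28('cbbb'): parent n27 fail=0; on 'b' 0 → fail=0;  out {5}∪∅={5}
  n5('eaddc'): parent n4 fail=17; on 'c' 17→0 → fail=25;  out ∅∪∅=∅
  n10('edcbb'): parent n9 fail=26; on 'b' 26 → fail=27;  out ∅∪∅=∅
  n15('eeeaa'): parent n14 fail=2; on 'a' 2→21→0 → fail=21;  out ∅∪∅=∅
  n6('eaddca'): parent n5 fail=25; on 'a' 25→0 → fail=21;  out {0}∪∅={0}
  n11('edcbbb'): parent n10 fail=27; on 'b' 27 → fail=28;  out {1}∪{5}={1,5}
  n16('eeeaac'): parent n15 fail=21; on 'c' 21→0 → fail=25;  out {2}∪∅={2}

Run:
[0] read 'e'  n0⇒n1
[1] read 'c'  n1⇒n25 ·f
[2] read 'e'  n25⇒n1 ·f
[3] read 'd'  n1⇒n7
[4] read 'c'  n7⇒n8
[5] read 'b'  n8⇒n9
[6] read 'b'  n9⇒n10
[7] read 'b'  n10⇒n11  → match P1@[2:7],P5@[4:7]
[8] read 'a'  n11⇒n21 ·f
[9] read 'b'  n21⇒n0 ·f
[10] read 'a'  n0⇒n21
[11] read 'd'  n21⇒n22
[12] read 'b'  n22⇒n23
[13] read 'c'  n23⇒n24  → match P4@[10:13]
[14] read 'c'  n24⇒n25 ·f
[15] read 'b'  n25⇒n26
[16] read 'b'  n26⇒n27
[17] read 'b'  n27⇒n28  → match P5@[14:17]
[18] read 'b'  n28⇒n0 ·f
[19] read 'd'  n0⇒n17
[20] read 'e'  n17⇒n1 ·f
[21] read 'b'  n1⇒n0 ·f
[22] read 'e'  n0⇒n1
[23] read 'e'  n1⇒n12
[24] read 'e'  n12⇒n13
[25] read 'a'  n13⇒n14
[26] read 'a'  n14⇒n15
[27] read 'c'  n15⇒n16  → match P2@[22:27]
[28] read 'a'  n16⇒n21 ·f
[29] read 'd'  n21⇒n22
[30] read 'e'  n22⇒n1 ·f
[31] read 'd'  n1⇒n7
[32] read 'a'  n7⇒n18 ·f
[33] read 'd'  n18⇒n19
[34] read 'b'  n19⇒n20  → match P3@[31:34]
[35] read 'd'  n20⇒n17 ·f
[36] read 'b'  n17⇒n0 ·f
[37] read 'c'  n0⇒n25
[38] read 'a'  n25⇒n21 ·f
[39] read 'e'  n21⇒n1 ·f
[40] read 'e'  n1⇒n12
[41] read 'e'  n12⇒n13
[42] read 'a'  n13⇒n14

All matches (sorted): [[7,1],[7,5],[13,4],[17,5],[27,2],[34,3]]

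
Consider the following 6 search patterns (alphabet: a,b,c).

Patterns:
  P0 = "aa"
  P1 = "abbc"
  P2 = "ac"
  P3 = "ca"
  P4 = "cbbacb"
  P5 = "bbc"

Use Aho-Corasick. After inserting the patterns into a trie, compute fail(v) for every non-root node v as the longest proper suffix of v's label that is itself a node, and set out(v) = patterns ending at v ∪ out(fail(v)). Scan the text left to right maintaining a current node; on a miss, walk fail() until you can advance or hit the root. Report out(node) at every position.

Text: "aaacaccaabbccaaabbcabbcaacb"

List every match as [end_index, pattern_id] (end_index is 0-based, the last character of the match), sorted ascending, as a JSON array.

Construct AC machine:
Trie nodes:
  n0 'ε': a→1 b→14 c→7
  n1 'a': a→2 b→3 c→6
  n2 'aa': ·  ←P0
  n3 'ab': b→4
  n4 'abb': c→5
  n5 'abbc': ·  ←P1
  n6 'ac': ·  ←P2
  n7 'c': a→8 b→9
  n8 'ca': ·  ←P3
  n9 'cb': b→10
  n10 'cbb': a→11
  n11 'cbba': c→12
  n12 'cbbac': b→13
  n13 'cbbacb': ·  ←P4
  n14 'b': b→15
  n15 'bb': c→16
  n16 'bbc': ·  ←P5

BFS fail/out derivation:
  fail(1) 'a': from fail(0)=0 chase 'a': 0 ⇒ 0;  out=∅∪out(0)=∅
  fail(7) 'c': from fail(0)=0 chase 'c': 0 ⇒ 0;  out=∅∪out(0)=∅
  fail(14) 'b': from fail(0)=0 chase 'b': 0 ⇒ 0;  out=∅∪out(0)=∅
  fail(2) 'aa': from fail(1)=0 chase 'a': 0 ⇒ 1;  out={0}∪out(1)={0}
  fail(3) 'ab': from fail(1)=0 chase 'b': 0 ⇒ 14;  out=∅∪out(14)=∅
  fail(6) 'ac': from fail(1)=0 chase 'c': 0 ⇒ 7;  out={2}∪out(7)={2}
  fail(8) 'ca': from fail(7)=0 chase 'a': 0 ⇒ 1;  out={3}∪out(1)={3}
  fail(9) 'cb': from fail(7)=0 chase 'b': 0 ⇒ 14;  out=∅∪out(14)=∅
  fail(15) 'bb': from fail(14)=0 chase 'b': 0 ⇒ 14;  out=∅∪out(14)=∅
  fail(4) 'abb': from fail(3)=14 chase 'b': 14 ⇒ 15;  out=∅∪out(15)=∅
  fail(10) 'cbb': from fail(9)=14 chase 'b': 14 ⇒ 15;  out=∅∪out(15)=∅
  fail(16) 'bbc': from fail(15)=14 chase 'c': 14→0 ⇒ 7;  out={5}∪out(7)={5}
  fail(5) 'abbc': from fail(4)=15 chase 'c': 15 ⇒ 16;  out={1}∪out(16)={1,5}
  fail(11) 'cbba': from fail(10)=15 chase 'a': 15→14→0 ⇒ 1;  out=∅∪out(1)=∅
  fail(12) 'cbbac': from fail(11)=1 chase 'c': 1 ⇒ 6;  out=∅∪out(6)={2}
  fail(13) 'cbbacb': from fail(12)=6 chase 'b': 6→7 ⇒ 9;  out={4}∪out(9)={4}

Scan:
[0] read 'a'  n0⇒n1
[1] read 'a'  n1⇒n2  emit P0@[0:1]
[2] read 'a'  n2⇒n2 (via fail)  emit P0@[1:2]
[3] read 'c'  n2⇒n6 (via fail)  emit P2@[2:3]
[4] read 'a'  n6⇒n8 (via fail)  emit P3@[3:4]
[5] read 'c'  n8⇒n6 (via fail)  emit P2@[4:5]
[6] read 'c'  n6⇒n7 (via fail)
[7] read 'a'  n7⇒n8  emit P3@[6:7]
[8] read 'a'  n8⇒n2 (via fail)  emit P0@[7:8]
[9] read 'b'  n2⇒n3 (via fail)
[10] read 'b'  n3⇒n4
[11] read 'c'  n4⇒n5  emit P1@[8:11],P5@[9:11]
[12] read 'c'  n5⇒n7 (via fail)
[13] read 'a'  n7⇒n8  emit P3@[12:13]
[14] read 'a'  n8⇒n2 (via fail)  emit P0@[13:14]
[15] read 'a'  n2⇒n2 (via fail)  emit P0@[14:15]
[16] read 'b'  n2⇒n3 (via fail)
[17] read 'b'  n3⇒n4
[18] read 'c'  n4⇒n5  emit P1@[15:18],P5@[16:18]
[19] read 'a'  n5⇒n8 (via fail)  emit P3@[18:19]
[20] read 'b'  n8⇒n3 (via fail)
[21] read 'b'  n3⇒n4
[22] read 'c'  n4⇒n5  emit P1@[19:22],P5@[20:22]
[23] read 'a'  n5⇒n8 (via fail)  emit P3@[22:23]
[24] read 'a'  n8⇒n2 (via fail)  emit P0@[23:24]
[25] read 'c'  n2⇒n6 (via fail)  emit P2@[24:25]
[26] read 'b'  n6⇒n9 (via fail)

Matches: [[1,0],[2,0],[3,2],[4,3],[5,2],[7,3],[8,0],[11,1],[11,5],[13,3],[14,0],[15,0],[18,1],[18,5],[19,3],[22,1],[22,5],[23,3],[24,0],[25,2]]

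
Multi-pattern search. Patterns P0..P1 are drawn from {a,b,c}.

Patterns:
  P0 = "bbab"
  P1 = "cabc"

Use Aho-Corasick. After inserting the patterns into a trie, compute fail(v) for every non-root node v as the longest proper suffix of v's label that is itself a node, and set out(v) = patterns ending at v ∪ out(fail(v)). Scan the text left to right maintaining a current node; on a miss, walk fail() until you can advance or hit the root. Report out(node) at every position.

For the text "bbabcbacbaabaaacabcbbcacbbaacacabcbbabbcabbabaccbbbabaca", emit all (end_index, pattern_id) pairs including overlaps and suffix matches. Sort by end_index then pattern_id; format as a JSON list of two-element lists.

Build automaton:
Trie nodes:
  n0 'ε': b→1 c→5
  n1 'b': b→2
  n2 'bb': a→3
  n3 'bba': b→4
  n4 'bbab': ·  ←P0
  n5 'c': a→6
  n6 'ca': b→7
  n7 'cab': c→8
  n8 'cabc': ·  ←P1

Failure links (BFS by depth):
  n1('b'): parent n0 fail=0; on 'b' 0 → fail=0;  out ∅∪∅=∅
  n5('c'): parent n0 fail=0; on 'c' 0 → fail=0;  out ∅∪∅=∅
  n2('bb'): parent n1 fail=0; on 'b' 0 → fail=1;  out ∅∪∅=∅
  n6('ca'): parent n5 fail=0; on 'a' 0 → fail=0;  out ∅∪∅=∅
  n3('bba'): parent n2 fail=1; on 'a' 1→0 → fail=0;  out ∅∪∅=∅
  n7('cab'): parent n6 fail=0; on 'b' 0 → fail=1;  out ∅∪∅=∅
  n4('bbab'): parent n3 fail=0; on 'b' 0 → fail=1;  out {0}∪∅={0}
  n8('cabc'): parent n7 fail=1; on 'c' 1→0 → fail=5;  out {1}∪∅={1}

Scan:
[0] read 'b'  n0⇒n1
[1] read 'b'  n1⇒n2
[2] read 'a'  n2⇒n3
[3] read 'b'  n3⇒n4  → match P0@[0:3]
[4] read 'c'  n4⇒n5 (via fail)
[5] read 'b'  n5⇒n1 (via fail)
[6] read 'a'  n1⇒n0 (via fail)
[7] read 'c'  n0⇒n5
[8] read 'b'  n5⇒n1 (via fail)
[9] read 'a'  n1⇒n0 (via fail)
[10] read 'a'  n0⇒n0
[11] read 'b'  n0⇒n1
[12] read 'a'  n1⇒n0 (via fail)
[13] read 'a'  n0⇒n0
[14] read 'a'  n0⇒n0
[15] read 'c'  n0⇒n5
[16] read 'a'  n5⇒n6
[17] read 'b'  n6⇒n7
[18] read 'c'  n7⇒n8  → match P1@[15:18]
[19] read 'b'  n8⇒n1 (via fail)
[20] read 'b'  n1⇒n2
[21] read 'c'  n2⇒n5 (via fail)
[22] read 'a'  n5⇒n6
[23] read 'c'  n6⇒n5 (via fail)
[24] read 'b'  n5⇒n1 (via fail)
[25] read 'b'  n1⇒n2
[26] read 'a'  n2⇒n3
[27] read 'a'  n3⇒n0 (via fail)
[28] read 'c'  n0⇒n5
[29] read 'a'  n5⇒n6
[30] read 'c'  n6⇒n5 (via fail)
[31] read 'a'  n5⇒n6
[32] read 'b'  n6⇒n7
[33] read 'c'  n7⇒n8  → match P1@[30:33]
[34] read 'b'  n8⇒n1 (via fail)
[35] read 'b'  n1⇒n2
[36] read 'a'  n2⇒n3
[37] read 'b'  n3⇒n4  → match P0@[34:37]
[38] read 'b'  n4⇒n2 (via fail)
[39] read 'c'  n2⇒n5 (via fail)
[40] read 'a'  n5⇒n6
[41] read 'b'  n6⇒n7
[42] read 'b'  n7⇒n2 (via fail)
[43] read 'a'  n2⇒n3
[44] read 'b'  n3⇒n4  → match P0@[41:44]
[45] read 'a'  n4⇒n0 (via fail)
[46] read 'c'  n0⇒n5
[47] read 'c'  n5⇒n5 (via fail)
[48] read 'b'  n5⇒n1 (via fail)
[49] read 'b'  n1⇒n2
[50] read 'b'  n2⇒n2 (via fail)
[51] read 'a'  n2⇒n3
[52] read 'b'  n3⇒n4  → match P0@[49:52]
[53] read 'a'  n4⇒n0 (via fail)
[54] read 'c'  n0⇒n5
[55] read 'a'  n5⇒n6

Result: [[3,0],[18,1],[33,1],[37,0],[44,0],[52,0]]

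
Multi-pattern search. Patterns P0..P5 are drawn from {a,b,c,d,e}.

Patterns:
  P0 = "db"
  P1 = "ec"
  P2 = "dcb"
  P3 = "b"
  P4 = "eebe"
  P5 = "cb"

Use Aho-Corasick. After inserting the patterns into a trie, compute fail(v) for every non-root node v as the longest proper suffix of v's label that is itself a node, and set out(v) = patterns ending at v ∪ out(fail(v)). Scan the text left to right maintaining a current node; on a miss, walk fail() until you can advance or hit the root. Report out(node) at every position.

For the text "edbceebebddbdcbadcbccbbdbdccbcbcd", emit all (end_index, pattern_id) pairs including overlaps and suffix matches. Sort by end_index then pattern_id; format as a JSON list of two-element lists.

Build automaton:
Trie (insert patterns):
  0='ε' goto b→7 c→11 d→1 e→3
  1='d' goto b→2 c→5
  2='db' goto ·  [P0 ends]
  3='e' goto c→4 e→8
  4='ec' goto ·  [P1 ends]
  5='dc' goto b→6
  6='dcb' goto ·  [P2 ends]
  7='b' goto ·  [P3 ends]
  8='ee' goto b→9
  9='eeb' goto e→10
  10='eebe' goto ·  [P4 ends]
  11='c' goto b→12
  12='cb' goto ·  [P5 ends]

Failure links (BFS by depth):
  fail(1) 'd': from fail(0)=0 chase 'd': 0 ⇒ 0;  out=∅∪out(0)=∅
  fail(3) 'e': from fail(0)=0 chase 'e': 0 ⇒ 0;  out=∅∪out(0)=∅
  fail(7) 'b': from fail(0)=0 chase 'b': 0 ⇒ 0;  out={3}∪out(0)={3}
  fail(11) 'c': from fail(0)=0 chase 'c': 0 ⇒ 0;  out=∅∪out(0)=∅
  fail(2) 'db': from fail(1)=0 chase 'b': 0 ⇒ 7;  out={0}∪out(7)={0,3}
  fail(4) 'ec': from fail(3)=0 chase 'c': 0 ⇒ 11;  out={1}∪out(11)={1}
  fail(5) 'dc': from fail(1)=0 chase 'c': 0 ⇒ 11;  out=∅∪out(11)=∅
  fail(8) 'ee': from fail(3)=0 chase 'e': 0 ⇒ 3;  out=∅∪out(3)=∅
  fail(12) 'cb': from fail(11)=0 chase 'b': 0 ⇒ 7;  out={5}∪out(7)={3,5}
  fail(6) 'dcb': from fail(5)=11 chase 'b': 11 ⇒ 12;  out={2}∪out(12)={2,3,5}
  fail(9) 'eeb': from fail(8)=3 chase 'b': 3→0 ⇒ 7;  out=∅∪out(7)={3}
  fail(10) 'eebe': from fail(9)=7 chase 'e': 7→0 ⇒ 3;  out={4}∪out(3)={4}

Scan:
pos 0 'e': at 3
pos 1 'd': at 1 ·f
pos 2 'b': at 2  emit P0@[1:2],P3@[2:2]
pos 3 'c': at 11 ·f
pos 4 'e': at 3 ·f
pos 5 'e': at 8
pos 6 'b': at 9  emit P3@[6:6]
pos 7 'e': at 10  emit P4@[4:7]
pos 8 'b': at 7 ·f  emit P3@[8:8]
pos 9 'd': at 1 ·f
pos 10 'd': at 1 ·f
pos 11 'b': at 2  emit P0@[10:11],P3@[11:11]
pos 12 'd': at 1 ·f
pos 13 'c': at 5
pos 14 'b': at 6  emit P2@[12:14],P3@[14:14],P5@[13:14]
pos 15 'a': at 0 ·f
pos 16 'd': at 1
pos 17 'c': at 5
pos 18 'b': at 6  emit P2@[16:18],P3@[18:18],P5@[17:18]
pos 19 'c': at 11 ·f
pos 20 'c': at 11 ·f
pos 21 'b': at 12  emit P3@[21:21],P5@[20:21]
pos 22 'b': at 7 ·f  emit P3@[22:22]
pos 23 'd': at 1 ·f
pos 24 'b': at 2  emit P0@[23:24],P3@[24:24]
pos 25 'd': at 1 ·f
pos 26 'c': at 5
pos 27 'c': at 11 ·f
pos 28 'b': at 12  emit P3@[28:28],P5@[27:28]
pos 29 'c': at 11 ·f
pos 30 'b': at 12  emit P3@[30:30],P5@[29:30]
pos 31 'c': at 11 ·f
pos 32 'd': at 1 ·f

Result: [[2,0],[2,3],[6,3],[7,4],[8,3],[11,0],[11,3],[14,2],[14,3],[14,5],[18,2],[18,3],[18,5],[21,3],[21,5],[22,3],[24,0],[24,3],[28,3],[28,5],[30,3],[30,5]]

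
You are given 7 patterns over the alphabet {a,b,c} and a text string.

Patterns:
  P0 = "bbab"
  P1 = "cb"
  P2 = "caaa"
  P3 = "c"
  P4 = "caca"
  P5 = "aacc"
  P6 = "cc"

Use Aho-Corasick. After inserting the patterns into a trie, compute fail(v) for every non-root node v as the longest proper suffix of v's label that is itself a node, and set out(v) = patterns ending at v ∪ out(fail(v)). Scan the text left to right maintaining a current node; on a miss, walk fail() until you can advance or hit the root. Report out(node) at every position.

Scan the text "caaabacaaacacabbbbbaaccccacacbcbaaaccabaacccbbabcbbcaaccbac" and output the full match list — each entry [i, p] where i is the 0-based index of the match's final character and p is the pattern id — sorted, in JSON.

Build:
Trie (insert patterns):
  0='ε' goto a→12 b→1 c→5
  1='b' goto b→2
  2='bb' goto a→3
  3='bba' goto b→4
  4='bbab' goto ·  ←P0
  5='c' goto a→7 b→6 c→16  ←P3
  6='cb' goto ·  ←P1
  7='ca' goto a→8 c→10
  8='caa' goto a→9
  9='caaa' goto ·  ←P2
  10='cac' goto a→11
  11='caca' goto ·  ←P4
  12='a' goto a→13
  13='aa' goto c→14
  14='aac' goto c→15
  15='aacc' goto ·  ←P5
  16='cc' goto ·  ←P6

BFS fail/out derivation:
  fail(1) 'b': from fail(0)=0 chase 'b': 0 ⇒ 0;  out=∅∪out(0)=∅
  fail(5) 'c': from fail(0)=0 chase 'c': 0 ⇒ 0;  out={3}∪out(0)={3}
  fail(12) 'a': from fail(0)=0 chase 'a': 0 ⇒ 0;  out=∅∪out(0)=∅
  fail(2) 'bb': from fail(1)=0 chase 'b': 0 ⇒ 1;  out=∅∪out(1)=∅
  fail(6) 'cb': from fail(5)=0 chase 'b': 0 ⇒ 1;  out={1}∪out(1)={1}
  fail(7) 'ca': from fail(5)=0 chase 'a': 0 ⇒ 12;  out=∅∪out(12)=∅
  fail(13) 'aa': from fail(12)=0 chase 'a': 0 ⇒ 12;  out=∅∪out(12)=∅
  fail(16) 'cc': from fail(5)=0 chase 'c': 0 ⇒ 5;  out={6}∪out(5)={3,6}
  fail(3) 'bba': from fail(2)=1 chase 'a': 1→0 ⇒ 12;  out=∅∪out(12)=∅
  fail(8) 'caa': from fail(7)=12 chase 'a': 12 ⇒ 13;  out=∅∪out(13)=∅
  fail(10) 'cac': from fail(7)=12 chase 'c': 12→0 ⇒ 5;  out=∅∪out(5)={3}
  fail(14) 'aac': from fail(13)=12 chase 'c': 12→0 ⇒ 5;  out=∅∪out(5)={3}
  fail(4) 'bbab': from fail(3)=12 chase 'b': 12→0 ⇒ 1;  out={0}∪out(1)={0}
  fail(9) 'caaa': from fail(8)=13 chase 'a': 13→12 ⇒ 13;  out={2}∪out(13)={2}
  fail(11) 'caca': from fail(10)=5 chase 'a': 5 ⇒ 7;  out={4}∪out(7)={4}
  fail(15) 'aacc': from fail(14)=5 chase 'c': 5 ⇒ 16;  out={5}∪out(16)={3,5,6}

Scan:
i=0 'c': node 0→5  → match P3@[0:0]
i=1 'a': node 5→7
i=2 'a': node 7→8
i=3 'a': node 8→9  → match P2@[0:3]
i=4 'b': node 9→1 (via fail)
i=5 'a': node 1→12 (via fail)
i=6 'c': node 12→5 (via fail)  → match P3@[6:6]
i=7 'a': node 5→7
i=8 'a': node 7→8
i=9 'a': node 8→9  → match P2@[6:9]
i=10 'c': node 9→14 (via fail)  → match P3@[10:10]
i=11 'a': node 14→7 (via fail)
i=12 'c': node 7→10  → match P3@[12:12]
i=13 'a': node 10→11  → match P4@[10:13]
i=14 'b': node 11→1 (via fail)
i=15 'b': node 1→2
i=16 'b': node 2→2 (via fail)
i=17 'b': node 2→2 (via fail)
i=18 'b': node 2→2 (via fail)
i=19 'a': node 2→3
i=20 'a': node 3→13 (via fail)
i=21 'c': node 13→14  → match P3@[21:21]
i=22 'c': node 14→15  → match P3@[22:22],P5@[19:22],P6@[21:22]
i=23 'c': node 15→16 (via fail)  → match P3@[23:23],P6@[22:23]
i=24 'c': node 16→16 (via fail)  → match P3@[24:24],P6@[23:24]
i=25 'a': node 16→7 (via fail)
i=26 'c': node 7→10  → match P3@[26:26]
i=27 'a': node 10→11  → match P4@[24:27]
i=28 'c': node 11→10 (via fail)  → match P3@[28:28]
i=29 'b': node 10→6 (via fail)  → match P1@[28:29]
i=30 'c': node 6→5 (via fail)  → match P3@[30:30]
i=31 'b': node 5→6  → match P1@[30:31]
i=32 'a': node 6→12 (via fail)
i=33 'a': node 12→13
i=34 'a': node 13→13 (via fail)
i=35 'c': node 13→14  → match P3@[35:35]
i=36 'c': node 14→15  → match P3@[36:36],P5@[33:36],P6@[35:36]
i=37 'a': node 15→7 (via fail)
i=38 'b': node 7→1 (via fail)
i=39 'a': node 1→12 (via fail)
i=40 'a': node 12→13
i=41 'c': node 13→14  → match P3@[41:41]
i=42 'c': node 14→15  → match P3@[42:42],P5@[39:42],P6@[41:42]
i=43 'c': node 15→16 (via fail)  → match P3@[43:43],P6@[42:43]
i=44 'b': node 16→6 (via fail)  → match P1@[43:44]
i=45 'b': node 6→2 (via fail)
i=46 'a': node 2→3
i=47 'b': node 3→4  → match P0@[44:47]
i=48 'c': node 4→5 (via fail)  → match P3@[48:48]
i=49 'b': node 5→6  → match P1@[48:49]
i=50 'b': node 6→2 (via fail)
i=51 'c': node 2→5 (via fail)  → match P3@[51:51]
i=52 'a': node 5→7
i=53 'a': node 7→8
i=54 'c': node 8→14 (via fail)  → match P3@[54:54]
i=55 'c': node 14→15  → match P3@[55:55],P5@[52:55],P6@[54:55]
i=56 'b': node 15→6 (via fail)  → match P1@[55:56]
i=57 'a': node 6→12 (via fail)
i=58 'c': node 12→5 (via fail)  → match P3@[58:58]

Matches: [[0,3],[3,2],[6,3],[9,2],[10,3],[12,3],[13,4],[21,3],[22,3],[22,5],[22,6],[23,3],[23,6],[24,3],[24,6],[26,3],[27,4],[28,3],[29,1],[30,3],[31,1],[35,3],[36,3],[36,5],[36,6],[41,3],[42,3],[42,5],[42,6],[43,3],[43,6],[44,1],[47,0],[48,3],[49,1],[51,3],[54,3],[55,3],[55,5],[55,6],[56,1],[58,3]]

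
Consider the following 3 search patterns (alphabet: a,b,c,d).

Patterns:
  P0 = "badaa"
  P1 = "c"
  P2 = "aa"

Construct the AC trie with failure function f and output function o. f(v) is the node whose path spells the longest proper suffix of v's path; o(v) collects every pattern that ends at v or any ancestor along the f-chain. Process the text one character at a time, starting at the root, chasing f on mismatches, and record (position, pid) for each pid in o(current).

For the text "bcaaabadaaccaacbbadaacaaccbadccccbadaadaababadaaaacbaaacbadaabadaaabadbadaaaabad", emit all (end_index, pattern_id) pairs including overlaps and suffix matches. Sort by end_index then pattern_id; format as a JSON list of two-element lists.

Construct AC machine:
Trie (insert patterns):
  n0 'ε': a→7 b→1 c→6
  n1 'b': a→2
  n2 'ba': d→3
  n3 'bad': a→4
  n4 'bada': a→5
  n5 'badaa': ·  [P0 ends]
  n6 'c': ·  [P1 ends]
  n7 'a': a→8
  n8 'aa': ·  [P2 ends]

BFS fail/out derivation:
  fail(1) 'b': from fail(0)=0 chase 'b': 0 ⇒ 0;  out=∅∪out(0)=∅
  fail(6) 'c': from fail(0)=0 chase 'c': 0 ⇒ 0;  out={1}∪out(0)={1}
  fail(7) 'a': from fail(0)=0 chase 'a': 0 ⇒ 0;  out=∅∪out(0)=∅
  fail(2) 'ba': from fail(1)=0 chase 'a': 0 ⇒ 7;  out=∅∪out(7)=∅
  fail(8) 'aa': from fail(7)=0 chase 'a': 0 ⇒ 7;  out={2}∪out(7)={2}
  fail(3) 'bad': from fail(2)=7 chase 'd': 7→0 ⇒ 0;  out=∅∪out(0)=∅
  fail(4) 'bada': from fail(3)=0 chase 'a': 0 ⇒ 7;  out=∅∪out(7)=∅
  fail(5) 'badaa': from fail(4)=7 chase 'a': 7 ⇒ 8;  out={0}∪out(8)={0,2}

Run:
pos 0 'b': at 1
pos 1 'c': at 6 ·f  ** P1@[1:1]
pos 2 'a': at 7 ·f
pos 3 'a': at 8  ** P2@[2:3]
pos 4 'a': at 8 ·f  ** P2@[3:4]
pos 5 'b': at 1 ·f
pos 6 'a': at 2
pos 7 'd': at 3
pos 8 'a': at 4
pos 9 'a': at 5  ** P0@[5:9],P2@[8:9]
pos 10 'c': at 6 ·f  ** P1@[10:10]
pos 11 'c': at 6 ·f  ** P1@[11:11]
pos 12 'a': at 7 ·f
pos 13 'a': at 8  ** P2@[12:13]
pos 14 'c': at 6 ·f  ** P1@[14:14]
pos 15 'b': at 1 ·f
pos 16 'b': at 1 ·f
pos 17 'a': at 2
pos 18 'd': at 3
pos 19 'a': at 4
pos 20 'a': at 5  ** P0@[16:20],P2@[19:20]
pos 21 'c': at 6 ·f  ** P1@[21:21]
pos 22 'a': at 7 ·f
pos 23 'a': at 8  ** P2@[22:23]
pos 24 'c': at 6 ·f  ** P1@[24:24]
pos 25 'c': at 6 ·f  ** P1@[25:25]
pos 26 'b': at 1 ·f
pos 27 'a': at 2
pos 28 'd': at 3
pos 29 'c': at 6 ·f  ** P1@[29:29]
pos 30 'c': at 6 ·f  ** P1@[30:30]
pos 31 'c': at 6 ·f  ** P1@[31:31]
pos 32 'c': at 6 ·f  ** P1@[32:32]
pos 33 'b': at 1 ·f
pos 34 'a': at 2
pos 35 'd': at 3
pos 36 'a': at 4
pos 37 'a': at 5  ** P0@[33:37],P2@[36:37]
pos 38 'd': at 0 ·f
pos 39 'a': at 7
pos 40 'a': at 8  ** P2@[39:40]
pos 41 'b': at 1 ·f
pos 42 'a': at 2
pos 43 'b': at 1 ·f
pos 44 'a': at 2
pos 45 'd': at 3
pos 46 'a': at 4
pos 47 'a': at 5  ** P0@[43:47],P2@[46:47]
pos 48 'a': at 8 ·f  ** P2@[47:48]
pos 49 'a': at 8 ·f  ** P2@[48:49]
pos 50 'c': at 6 ·f  ** P1@[50:50]
pos 51 'b': at 1 ·f
pos 52 'a': at 2
pos 53 'a': at 8 ·f  ** P2@[52:53]
pos 54 'a': at 8 ·f  ** P2@[53:54]
pos 55 'c': at 6 ·f  ** P1@[55:55]
pos 56 'b': at 1 ·f
pos 57 'a': at 2
pos 58 'd': at 3
pos 59 'a': at 4
pos 60 'a': at 5  ** P0@[56:60],P2@[59:60]
pos 61 'b': at 1 ·f
pos 62 'a': at 2
pos 63 'd': at 3
pos 64 'a': at 4
pos 65 'a': at 5  ** P0@[61:65],P2@[64:65]
pos 66 'a': at 8 ·f  ** P2@[65:66]
pos 67 'b': at 1 ·f
pos 68 'a': at 2
pos 69 'd': at 3
pos 70 'b': at 1 ·f
pos 71 'a': at 2
pos 72 'd': at 3
pos 73 'a': at 4
pos 74 'a': at 5  ** P0@[70:74],P2@[73:74]
pos 75 'a': at 8 ·f  ** P2@[74:75]
pos 76 'a': at 8 ·f  ** P2@[75:76]
pos 77 'b': at 1 ·f
pos 78 'a': at 2
pos 79 'd': at 3

Result: [[1,1],[3,2],[4,2],[9,0],[9,2],[10,1],[11,1],[13,2],[14,1],[20,0],[20,2],[21,1],[23,2],[24,1],[25,1],[29,1],[30,1],[31,1],[32,1],[37,0],[37,2],[40,2],[47,0],[47,2],[48,2],[49,2],[50,1],[53,2],[54,2],[55,1],[60,0],[60,2],[65,0],[65,2],[66,2],[74,0],[74,2],[75,2],[76,2]]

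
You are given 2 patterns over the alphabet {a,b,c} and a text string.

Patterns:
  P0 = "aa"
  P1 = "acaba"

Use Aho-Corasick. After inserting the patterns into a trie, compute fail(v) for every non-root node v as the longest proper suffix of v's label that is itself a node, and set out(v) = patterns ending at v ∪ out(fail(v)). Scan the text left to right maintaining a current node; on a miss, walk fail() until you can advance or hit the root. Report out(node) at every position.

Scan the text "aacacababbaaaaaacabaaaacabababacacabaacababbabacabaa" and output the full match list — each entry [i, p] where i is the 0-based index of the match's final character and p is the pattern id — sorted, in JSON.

Build automaton:
Trie (insert patterns):
  n0 'ε': a→1
  n1 'a': a→2 c→3
  n2 'aa': ·  [P0 ends]
  n3 'ac': a→4
  n4 'aca': b→5
  n5 'acab': a→6
  n6 'acaba': ·  [P1 ends]

BFS fail/out derivation:
  n1('a'): parent n0 fail=0; on 'a' 0 → fail=0;  out ∅∪∅=∅
  n2('aa'): parent n1 fail=0; on 'a' 0 → fail=1;  out {0}∪∅={0}
  n3('ac'): parent n1 fail=0; on 'c' 0 → fail=0;  out ∅∪∅=∅
  n4('aca'): parent n3 fail=0; on 'a' 0 → fail=1;  out ∅∪∅=∅
  n5('acab'): parent n4 fail=1; on 'b' 1→0 → fail=0;  out ∅∪∅=∅
  n6('acaba'): parent n5 fail=0; on 'a' 0 → fail=1;  out {1}∪∅={1}

Scan:
pos 0 'a': at 1
pos 1 'a': at 2  → match P0@[0:1]
pos 2 'c': at 3 (fail-walked)
pos 3 'a': at 4
pos 4 'c': at 3 (fail-walked)
pos 5 'a': at 4
pos 6 'b': at 5
pos 7 'a': at 6  → match P1@[3:7]
pos 8 'b': at 0 (fail-walked)
pos 9 'b': at 0
pos 10 'a': at 1
pos 11 'a': at 2  → match P0@[10:11]
pos 12 'a': at 2 (fail-walked)  → match P0@[11:12]
pos 13 'a': at 2 (fail-walked)  → match P0@[12:13]
pos 14 'a': at 2 (fail-walked)  → match P0@[13:14]
pos 15 'a': at 2 (fail-walked)  → match P0@[14:15]
pos 16 'c': at 3 (fail-walked)
pos 17 'a': at 4
pos 18 'b': at 5
pos 19 'a': at 6  → match P1@[15:19]
pos 20 'a': at 2 (fail-walked)  → match P0@[19:20]
pos 21 'a': at 2 (fail-walked)  → match P0@[20:21]
pos 22 'a': at 2 (fail-walked)  → match P0@[21:22]
pos 23 'c': at 3 (fail-walked)
pos 24 'a': at 4
pos 25 'b': at 5
pos 26 'a': at 6  → match P1@[22:26]
pos 27 'b': at 0 (fail-walked)
pos 28 'a': at 1
pos 29 'b': at 0 (fail-walked)
pos 30 'a': at 1
pos 31 'c': at 3
pos 32 'a': at 4
pos 33 'c': at 3 (fail-walked)
pos 34 'a': at 4
pos 35 'b': at 5
pos 36 'a': at 6  → match P1@[32:36]
pos 37 'a': at 2 (fail-walked)  → match P0@[36:37]
pos 38 'c': at 3 (fail-walked)
pos 39 'a': at 4
pos 40 'b': at 5
pos 41 'a': at 6  → match P1@[37:41]
pos 42 'b': at 0 (fail-walked)
pos 43 'b': at 0
pos 44 'a': at 1
pos 45 'b': at 0 (fail-walked)
pos 46 'a': at 1
pos 47 'c': at 3
pos 48 'a': at 4
pos 49 'b': at 5
pos 50 'a': at 6  → match P1@[46:50]
pos 51 'a': at 2 (fail-walked)  → match P0@[50:51]

Result: [[1,0],[7,1],[11,0],[12,0],[13,0],[14,0],[15,0],[19,1],[20,0],[21,0],[22,0],[26,1],[36,1],[37,0],[41,1],[50,1],[51,0]]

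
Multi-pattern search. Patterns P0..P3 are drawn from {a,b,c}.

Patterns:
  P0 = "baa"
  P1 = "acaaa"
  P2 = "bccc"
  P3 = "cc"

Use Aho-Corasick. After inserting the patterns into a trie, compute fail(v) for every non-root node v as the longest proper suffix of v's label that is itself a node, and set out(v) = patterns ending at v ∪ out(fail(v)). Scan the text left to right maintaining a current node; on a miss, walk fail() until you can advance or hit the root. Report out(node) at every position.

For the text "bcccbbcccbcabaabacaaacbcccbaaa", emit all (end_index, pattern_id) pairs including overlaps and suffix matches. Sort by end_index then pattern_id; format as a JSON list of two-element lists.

Construct AC machine:
Trie nodes:
  n0 'ε': a→4 b→1 c→12
  n1 'b': a→2 c→9
  n2 'ba': a→3
  n3 'baa': ·  ←P0
  n4 'a': c→5
  n5 'ac': a→6
  n6 'aca': a→7
  n7 'acaa': a→8
  n8 'acaaa': ·  ←P1
  n9 'bc': c→10
  n10 'bcc': c→11
  n11 'bccc': ·  ←P2
  n12 'c': c→13
  n13 'cc': ·  ←P3

Failure links (BFS by depth):
  n1('b'): parent n0 fail=0; on 'b' 0 → fail=0;  out ∅∪∅=∅
  n4('a'): parent n0 fail=0; on 'a' 0 → fail=0;  out ∅∪∅=∅
  n12('c'): parent n0 fail=0; on 'c' 0 → fail=0;  out ∅∪∅=∅
  n2('ba'): parent n1 fail=0; on 'a' 0 → fail=4;  out ∅∪∅=∅
  n5('ac'): parent n4 fail=0; on 'c' 0 → fail=12;  out ∅∪∅=∅
  n9('bc'): parent n1 fail=0; on 'c' 0 → fail=12;  out ∅∪∅=∅
  n13('cc'): parent n12 fail=0; on 'c' 0 → fail=12;  out {3}∪∅={3}
  n3('baa'): parent n2 fail=4; on 'a' 4→0 → fail=4;  out {0}∪∅={0}
  n6('aca'): parent n5 fail=12; on 'a' 12→0 → fail=4;  out ∅∪∅=∅
  n10('bcc'): parent n9 fail=12; on 'c' 12 → fail=13;  out ∅∪{3}={3}
  n7('acaa'): parent n6 fail=4; on 'a' 4→0 → fail=4;  out ∅∪∅=∅
  n11('bccc'): parent n10 fail=13; on 'c' 13→12 → fail=13;  out {2}∪{3}={2,3}
  n8('acaaa'): parent n7 fail=4; on 'a' 4→0 → fail=4;  out {1}∪∅={1}

Scan:
pos 0 'b': at 1
pos 1 'c': at 9
pos 2 'c': at 10  ** P3@[1:2]
pos 3 'c': at 11  ** P2@[0:3],P3@[2:3]
pos 4 'b': at 1 (via fail)
pos 5 'b': at 1 (via fail)
pos 6 'c': at 9
pos 7 'c': at 10  ** P3@[6:7]
pos 8 'c': at 11  ** P2@[5:8],P3@[7:8]
pos 9 'b': at 1 (via fail)
pos 10 'c': at 9
pos 11 'a': at 4 (via fail)
pos 12 'b': at 1 (via fail)
pos 13 'a': at 2
pos 14 'a': at 3  ** P0@[12:14]
pos 15 'b': at 1 (via fail)
pos 16 'a': at 2
pos 17 'c': at 5 (via fail)
pos 18 'a': at 6
pos 19 'a': at 7
pos 20 'a': at 8  ** P1@[16:20]
pos 21 'c': at 5 (via fail)
pos 22 'b': at 1 (via fail)
pos 23 'c': at 9
pos 24 'c': at 10  ** P3@[23:24]
pos 25 'c': at 11  ** P2@[22:25],P3@[24:25]
pos 26 'b': at 1 (via fail)
pos 27 'a': at 2
pos 28 'a': at 3  ** P0@[26:28]
pos 29 'a': at 4 (via fail)

Result: [[2,3],[3,2],[3,3],[7,3],[8,2],[8,3],[14,0],[20,1],[24,3],[25,2],[25,3],[28,0]]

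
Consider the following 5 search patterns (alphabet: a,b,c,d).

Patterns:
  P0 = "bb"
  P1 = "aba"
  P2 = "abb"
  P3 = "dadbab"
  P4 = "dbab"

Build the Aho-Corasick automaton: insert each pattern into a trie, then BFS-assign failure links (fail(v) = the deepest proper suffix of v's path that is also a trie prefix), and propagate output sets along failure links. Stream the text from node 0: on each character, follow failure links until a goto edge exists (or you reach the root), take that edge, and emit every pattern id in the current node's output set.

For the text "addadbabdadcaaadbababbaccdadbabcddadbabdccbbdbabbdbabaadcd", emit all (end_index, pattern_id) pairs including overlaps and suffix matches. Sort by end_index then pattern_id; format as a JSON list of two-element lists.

Build automaton:
Trie nodes:
  n0 'ε': a→3 b→1 d→7
  n1 'b': b→2
  n2 'bb': ·  ←P0
  n3 'a': b→4
  n4 'ab': a→5 b→6
  n5 'aba': ·  ←P1
  n6 'abb': ·  ←P2
  n7 'd': a→8 b→13
  n8 'da': d→9
  n9 'dad': b→10
  n10 'dadb': a→11
  n11 'dadba': b→12
  n12 'dadbab': ·  ←P3
  n13 'db': a→14
  n14 'dba': b→15
  n15 'dbab': ·  ←P4

Failure links (BFS by depth):
  n1('b'): parent n0 fail=0; on 'b' 0 → fail=0;  out ∅∪∅=∅
  n3('a'): parent n0 fail=0; on 'a' 0 → fail=0;  out ∅∪∅=∅
  n7('d'): parent n0 fail=0; on 'd' 0 → fail=0;  out ∅∪∅=∅
  n2('bb'): parent n1 fail=0; on 'b' 0 → fail=1;  out {0}∪∅={0}
  n4('ab'): parent n3 fail=0; on 'b' 0 → fail=1;  out ∅∪∅=∅
  n8('da'): parent n7 fail=0; on 'a' 0 → fail=3;  out ∅∪∅=∅
  n13('db'): parent n7 fail=0; on 'b' 0 → fail=1;  out ∅∪∅=∅
  n5('aba'): parent n4 fail=1; on 'a' 1→0 → fail=3;  out {1}∪∅={1}
  n6('abb'): parent n4 fail=1; on 'b' 1 → fail=2;  out {2}∪{0}={0,2}
  n9('dad'): parent n8 fail=3; on 'd' 3→0 → fail=7;  out ∅∪∅=∅
  n14('dba'): parent n13 fail=1; on 'a' 1→0 → fail=3;  out ∅∪∅=∅
  n10('dadb'): parent n9 fail=7; on 'b' 7 → fail=13;  out ∅∪∅=∅
  n15('dbab'): parent n14 fail=3; on 'b' 3 → fail=4;  out {4}∪∅={4}
  n11('dadba'): parent n10 fail=13; on 'a' 13 → fail=14;  out ∅∪∅=∅
  n12('dadbab'): parent n11 fail=14; on 'b' 14 → fail=15;  out {3}∪{4}={3,4}

Run:
[0] read 'a'  n0⇒n3
[1] read 'd'  n3⇒n7 (fail-walked)
[2] read 'd'  n7⇒n7 (fail-walked)
[3] read 'a'  n7⇒n8
[4] read 'd'  n8⇒n9
[5] read 'b'  n9⇒n10
[6] read 'a'  n10⇒n11
[7] read 'b'  n11⇒n12  emit P3@[2:7],P4@[4:7]
[8] read 'd'  n12⇒n7 (fail-walked)
[9] read 'a'  n7⇒n8
[10] read 'd'  n8⇒n9
[11] read 'c'  n9⇒n0 (fail-walked)
[12] read 'a'  n0⇒n3
[13] read 'a'  n3⇒n3 (fail-walked)
[14] read 'a'  n3⇒n3 (fail-walked)
[15] read 'd'  n3⇒n7 (fail-walked)
[16] read 'b'  n7⇒n13
[17] read 'a'  n13⇒n14
[18] read 'b'  n14⇒n15  emit P4@[15:18]
[19] read 'a'  n15⇒n5 (fail-walked)  emit P1@[17:19]
[20] read 'b'  n5⇒n4 (fail-walked)
[21] read 'b'  n4⇒n6  emit P0@[20:21],P2@[19:21]
[22] read 'a'  n6⇒n3 (fail-walked)
[23] read 'c'  n3⇒n0 (fail-walked)
[24] read 'c'  n0⇒n0
[25] read 'd'  n0⇒n7
[26] read 'a'  n7⇒n8
[27] read 'd'  n8⇒n9
[28] read 'b'  n9⇒n10
[29] read 'a'  n10⇒n11
[30] read 'b'  n11⇒n12  emit P3@[25:30],P4@[27:30]
[31] read 'c'  n12⇒n0 (fail-walked)
[32] read 'd'  n0⇒n7
[33] read 'd'  n7⇒n7 (fail-walked)
[34] read 'a'  n7⇒n8
[35] read 'd'  n8⇒n9
[36] read 'b'  n9⇒n10
[37] read 'a'  n10⇒n11
[38] read 'b'  n11⇒n12  emit P3@[33:38],P4@[35:38]
[39] read 'd'  n12⇒n7 (fail-walked)
[40] read 'c'  n7⇒n0 (fail-walked)
[41] read 'c'  n0⇒n0
[42] read 'b'  n0⇒n1
[43] read 'b'  n1⇒n2  emit P0@[42:43]
[44] read 'd'  n2⇒n7 (fail-walked)
[45] read 'b'  n7⇒n13
[46] read 'a'  n13⇒n14
[47] read 'b'  n14⇒n15  emit P4@[44:47]
[48] read 'b'  n15⇒n6 (fail-walked)  emit P0@[47:48],P2@[46:48]
[49] read 'd'  n6⇒n7 (fail-walked)
[50] read 'b'  n7⇒n13
[51] read 'a'  n13⇒n14
[52] read 'b'  n14⇒n15  emit P4@[49:52]
[53] read 'a'  n15⇒n5 (fail-walked)  emit P1@[51:53]
[54] read 'a'  n5⇒n3 (fail-walked)
[55] read 'd'  n3⇒n7 (fail-walked)
[56] read 'c'  n7⇒n0 (fail-walked)
[57] read 'd'  n0⇒n7

All matches (sorted): [[7,3],[7,4],[18,4],[19,1],[21,0],[21,2],[30,3],[30,4],[38,3],[38,4],[43,0],[47,4],[48,0],[48,2],[52,4],[53,1]]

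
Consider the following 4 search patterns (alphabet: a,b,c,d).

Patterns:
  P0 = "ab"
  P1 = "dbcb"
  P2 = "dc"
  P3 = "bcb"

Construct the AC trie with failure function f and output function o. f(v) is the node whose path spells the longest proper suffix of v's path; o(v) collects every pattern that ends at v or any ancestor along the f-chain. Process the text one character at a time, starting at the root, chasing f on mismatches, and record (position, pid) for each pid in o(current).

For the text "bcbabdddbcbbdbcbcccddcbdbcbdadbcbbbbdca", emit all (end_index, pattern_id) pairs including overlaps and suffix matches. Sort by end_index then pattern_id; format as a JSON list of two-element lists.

Build automaton:
Trie (insert patterns):
  0='ε' goto a→1 b→8 d→3
  1='a' goto b→2
  2='ab' goto ·  [P0 ends]
  3='d' goto b→4 c→7
  4='db' goto c→5
  5='dbc' goto b→6
  6='dbcb' goto ·  [P1 ends]
  7='dc' goto ·  [P2 ends]
  8='b' goto c→9
  9='bc' goto b→10
  10='bcb' goto ·  [P3 ends]

BFS fail/out derivation:
  fail(1) 'a': from fail(0)=0 chase 'a': 0 ⇒ 0;  out=∅∪out(0)=∅
  fail(3) 'd': from fail(0)=0 chase 'd': 0 ⇒ 0;  out=∅∪out(0)=∅
  fail(8) 'b': from fail(0)=0 chase 'b': 0 ⇒ 0;  out=∅∪out(0)=∅
  fail(2) 'ab': from fail(1)=0 chase 'b': 0 ⇒ 8;  out={0}∪out(8)={0}
  fail(4) 'db': from fail(3)=0 chase 'b': 0 ⇒ 8;  out=∅∪out(8)=∅
  fail(7) 'dc': from fail(3)=0 chase 'c': 0 ⇒ 0;  out={2}∪out(0)={2}
  fail(9) 'bc': from fail(8)=0 chase 'c': 0 ⇒ 0;  out=∅∪out(0)=∅
  fail(5) 'dbc': from fail(4)=8 chase 'c': 8 ⇒ 9;  out=∅∪out(9)=∅
  fail(10) 'bcb': from fail(9)=0 chase 'b': 0 ⇒ 8;  out={3}∪out(8)={3}
  fail(6) 'dbcb': from fail(5)=9 chase 'b': 9 ⇒ 10;  out={1}∪out(10)={1,3}

Run:
[0] read 'b'  n0⇒n8
[1] read 'c'  n8⇒n9
[2] read 'b'  n9⇒n10  ** P3@[0:2]
[3] read 'a'  n10⇒n1 (fail-walked)
[4] read 'b'  n1⇒n2  ** P0@[3:4]
[5] read 'd'  n2⇒n3 (fail-walked)
[6] read 'd'  n3⇒n3 (fail-walked)
[7] read 'd'  n3⇒n3 (fail-walked)
[8] read 'b'  n3⇒n4
[9] read 'c'  n4⇒n5
[10] read 'b'  n5⇒n6  ** P1@[7:10],P3@[8:10]
[11] read 'b'  n6⇒n8 (fail-walked)
[12] read 'd'  n8⇒n3 (fail-walked)
[13] read 'b'  n3⇒n4
[14] read 'c'  n4⇒n5
[15] read 'b'  n5⇒n6  ** P1@[12:15],P3@[13:15]
[16] read 'c'  n6⇒n9 (fail-walked)
[17] read 'c'  n9⇒n0 (fail-walked)
[18] read 'c'  n0⇒n0
[19] read 'd'  n0⇒n3
[20] read 'd'  n3⇒n3 (fail-walked)
[21] read 'c'  n3⇒n7  ** P2@[20:21]
[22] read 'b'  n7⇒n8 (fail-walked)
[23] read 'd'  n8⇒n3 (fail-walked)
[24] read 'b'  n3⇒n4
[25] read 'c'  n4⇒n5
[26] read 'b'  n5⇒n6  ** P1@[23:26],P3@[24:26]
[27] read 'd'  n6⇒n3 (fail-walked)
[28] read 'a'  n3⇒n1 (fail-walked)
[29] read 'd'  n1⇒n3 (fail-walked)
[30] read 'b'  n3⇒n4
[31] read 'c'  n4⇒n5
[32] read 'b'  n5⇒n6  ** P1@[29:32],P3@[30:32]
[33] read 'b'  n6⇒n8 (fail-walked)
[34] read 'b'  n8⇒n8 (fail-walked)
[35] read 'b'  n8⇒n8 (fail-walked)
[36] read 'd'  n8⇒n3 (fail-walked)
[37] read 'c'  n3⇒n7  ** P2@[36:37]
[38] read 'a'  n7⇒n1 (fail-walked)

Matches: [[2,3],[4,0],[10,1],[10,3],[15,1],[15,3],[21,2],[26,1],[26,3],[32,1],[32,3],[37,2]]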